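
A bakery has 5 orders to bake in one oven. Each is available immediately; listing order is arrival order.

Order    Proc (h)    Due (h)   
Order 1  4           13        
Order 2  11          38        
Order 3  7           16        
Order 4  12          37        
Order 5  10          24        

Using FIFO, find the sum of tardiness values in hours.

26

FIFO (arrival order): Order 1 Order 2 Order 3 Order 4 Order 5.
Order 1: 0→4, due 13, tardiness 0
Order 2: 4→15, due 38, tardiness 0
Order 3: 15→22, due 16, tardiness 6
Order 4: 22→34, due 37, tardiness 0
Order 5: 34→44, due 24, tardiness 20
Sum = 0+0+6+0+20 = 26.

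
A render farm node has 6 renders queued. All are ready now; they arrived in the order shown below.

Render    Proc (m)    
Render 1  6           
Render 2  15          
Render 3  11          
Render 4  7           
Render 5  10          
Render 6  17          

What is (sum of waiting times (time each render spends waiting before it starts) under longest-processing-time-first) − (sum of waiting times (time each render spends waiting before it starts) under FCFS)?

58

LPT (decreasing processing time): Render 6 Render 2 Render 3 Render 5 Render 4 Render 1.
Render 6: waits 0, runs 0→17
Render 2: waits 17, runs 17→32
Render 3: waits 32, runs 32→43
Render 5: waits 43, runs 43→53
Render 4: waits 53, runs 53→60
Render 1: waits 60, runs 60→66
Sum = 0+17+32+43+53+60 = 205.
FIFO (arrival order): Render 1 Render 2 Render 3 Render 4 Render 5 Render 6.
Render 1: waits 0, runs 0→6
Render 2: waits 6, runs 6→21
Render 3: waits 21, runs 21→32
Render 4: waits 32, runs 32→39
Render 5: waits 39, runs 39→49
Render 6: waits 49, runs 49→66
Sum = 0+6+21+32+39+49 = 147.
Difference = 205 − 147 = 58.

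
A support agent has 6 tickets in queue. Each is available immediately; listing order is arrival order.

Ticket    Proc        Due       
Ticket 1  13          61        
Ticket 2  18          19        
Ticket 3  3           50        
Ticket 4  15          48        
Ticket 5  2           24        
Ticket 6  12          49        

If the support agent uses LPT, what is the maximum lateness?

LPT (decreasing processing time): Ticket 2 Ticket 4 Ticket 1 Ticket 6 Ticket 3 Ticket 5.
Ticket 2: 0→18, due 19, lateness -1
Ticket 4: 18→33, due 48, lateness -15
Ticket 1: 33→46, due 61, lateness -15
Ticket 6: 46→58, due 49, lateness 9
Ticket 3: 58→61, due 50, lateness 11
Ticket 5: 61→63, due 24, lateness 39
Maximum = 39.

39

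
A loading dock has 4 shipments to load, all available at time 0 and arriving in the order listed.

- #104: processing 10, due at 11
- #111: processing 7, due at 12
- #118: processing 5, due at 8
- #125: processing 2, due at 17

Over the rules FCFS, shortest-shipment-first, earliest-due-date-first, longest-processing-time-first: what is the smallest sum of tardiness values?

FIFO (arrival order): #104 #111 #118 #125.
#104: 0→10, due 11, tardiness 0
#111: 10→17, due 12, tardiness 5
#118: 17→22, due 8, tardiness 14
#125: 22→24, due 17, tardiness 7
Sum = 0+5+14+7 = 26.
SPT (increasing processing time): #125 #118 #111 #104.
#125: 0→2, due 17, tardiness 0
#118: 2→7, due 8, tardiness 0
#111: 7→14, due 12, tardiness 2
#104: 14→24, due 11, tardiness 13
Sum = 0+0+2+13 = 15.
EDD (increasing due date): #118 #104 #111 #125.
#118: 0→5, due 8, tardiness 0
#104: 5→15, due 11, tardiness 4
#111: 15→22, due 12, tardiness 10
#125: 22→24, due 17, tardiness 7
Sum = 0+4+10+7 = 21.
LPT (decreasing processing time): #104 #111 #118 #125.
#104: 0→10, due 11, tardiness 0
#111: 10→17, due 12, tardiness 5
#118: 17→22, due 8, tardiness 14
#125: 22→24, due 17, tardiness 7
Sum = 0+5+14+7 = 26.
FIFO 26, SPT 15, EDD 21, LPT 26 → minimum 15.

15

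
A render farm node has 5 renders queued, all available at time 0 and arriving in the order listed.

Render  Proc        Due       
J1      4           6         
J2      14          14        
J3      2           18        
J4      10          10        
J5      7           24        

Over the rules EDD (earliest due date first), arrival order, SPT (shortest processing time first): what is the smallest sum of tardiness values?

36

EDD (increasing due date): J1 J4 J2 J3 J5.
J1: 0→4, due 6, tardiness 0
J4: 4→14, due 10, tardiness 4
J2: 14→28, due 14, tardiness 14
J3: 28→30, due 18, tardiness 12
J5: 30→37, due 24, tardiness 13
Sum = 0+4+14+12+13 = 43.
FIFO (arrival order): J1 J2 J3 J4 J5.
J1: 0→4, due 6, tardiness 0
J2: 4→18, due 14, tardiness 4
J3: 18→20, due 18, tardiness 2
J4: 20→30, due 10, tardiness 20
J5: 30→37, due 24, tardiness 13
Sum = 0+4+2+20+13 = 39.
SPT (increasing processing time): J3 J1 J5 J4 J2.
J3: 0→2, due 18, tardiness 0
J1: 2→6, due 6, tardiness 0
J5: 6→13, due 24, tardiness 0
J4: 13→23, due 10, tardiness 13
J2: 23→37, due 14, tardiness 23
Sum = 0+0+0+13+23 = 36.
EDD 43, FIFO 39, SPT 36 → minimum 36.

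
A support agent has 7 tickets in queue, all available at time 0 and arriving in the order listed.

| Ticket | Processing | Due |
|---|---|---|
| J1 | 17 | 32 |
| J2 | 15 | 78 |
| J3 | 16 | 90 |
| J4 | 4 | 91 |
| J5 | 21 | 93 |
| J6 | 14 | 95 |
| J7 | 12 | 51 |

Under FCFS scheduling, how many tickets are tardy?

1

FIFO (arrival order): J1 J2 J3 J4 J5 J6 J7.
J1: 0→17, due 32, tardiness 0
J2: 17→32, due 78, tardiness 0
J3: 32→48, due 90, tardiness 0
J4: 48→52, due 91, tardiness 0
J5: 52→73, due 93, tardiness 0
J6: 73→87, due 95, tardiness 0
J7: 87→99, due 51, tardiness 48
Late tickets: 1.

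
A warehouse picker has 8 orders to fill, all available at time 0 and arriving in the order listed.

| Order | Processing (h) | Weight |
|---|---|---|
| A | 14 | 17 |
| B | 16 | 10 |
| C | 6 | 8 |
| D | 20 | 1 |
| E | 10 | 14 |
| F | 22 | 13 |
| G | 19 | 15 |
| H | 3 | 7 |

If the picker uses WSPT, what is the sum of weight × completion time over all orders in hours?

WSPT (decreasing weight/processing-time ratio): H E C A G B F D.
H: finishes 3, weight 7, w·C = 21
E: finishes 13, weight 14, w·C = 182
C: finishes 19, weight 8, w·C = 152
A: finishes 33, weight 17, w·C = 561
G: finishes 52, weight 15, w·C = 780
B: finishes 68, weight 10, w·C = 680
F: finishes 90, weight 13, w·C = 1170
D: finishes 110, weight 1, w·C = 110
Sum = 21+182+152+561+780+680+1170+110 = 3656.

3656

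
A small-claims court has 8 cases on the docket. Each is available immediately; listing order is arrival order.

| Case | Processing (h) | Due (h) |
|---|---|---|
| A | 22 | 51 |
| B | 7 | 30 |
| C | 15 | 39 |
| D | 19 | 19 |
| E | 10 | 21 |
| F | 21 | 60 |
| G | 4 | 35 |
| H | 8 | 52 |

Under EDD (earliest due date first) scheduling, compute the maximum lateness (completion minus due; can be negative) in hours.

46

EDD (increasing due date): D E B G C A H F.
D: 0→19, due 19, lateness 0
E: 19→29, due 21, lateness 8
B: 29→36, due 30, lateness 6
G: 36→40, due 35, lateness 5
C: 40→55, due 39, lateness 16
A: 55→77, due 51, lateness 26
H: 77→85, due 52, lateness 33
F: 85→106, due 60, lateness 46
Maximum = 46.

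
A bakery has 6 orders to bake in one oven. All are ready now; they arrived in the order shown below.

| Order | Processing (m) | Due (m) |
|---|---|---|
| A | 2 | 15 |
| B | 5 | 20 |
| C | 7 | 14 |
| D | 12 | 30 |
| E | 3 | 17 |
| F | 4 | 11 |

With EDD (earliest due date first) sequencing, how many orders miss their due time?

2

EDD (increasing due date): F C A E B D.
F: 0→4, due 11, tardiness 0
C: 4→11, due 14, tardiness 0
A: 11→13, due 15, tardiness 0
E: 13→16, due 17, tardiness 0
B: 16→21, due 20, tardiness 1
D: 21→33, due 30, tardiness 3
Late orders: 2.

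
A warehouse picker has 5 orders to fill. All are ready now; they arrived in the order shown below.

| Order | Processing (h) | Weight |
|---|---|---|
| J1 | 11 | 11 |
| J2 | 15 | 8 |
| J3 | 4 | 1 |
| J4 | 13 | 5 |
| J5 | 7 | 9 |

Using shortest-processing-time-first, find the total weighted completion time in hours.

SPT (increasing processing time): J3 J5 J1 J4 J2.
J3: finishes 4, weight 1, w·C = 4
J5: finishes 11, weight 9, w·C = 99
J1: finishes 22, weight 11, w·C = 242
J4: finishes 35, weight 5, w·C = 175
J2: finishes 50, weight 8, w·C = 400
Sum = 4+99+242+175+400 = 920.

920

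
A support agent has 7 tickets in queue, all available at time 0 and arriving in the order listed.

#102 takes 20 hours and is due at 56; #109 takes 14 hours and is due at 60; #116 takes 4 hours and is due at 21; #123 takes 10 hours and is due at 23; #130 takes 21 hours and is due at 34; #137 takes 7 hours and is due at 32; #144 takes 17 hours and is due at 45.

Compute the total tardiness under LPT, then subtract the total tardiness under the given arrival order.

44

LPT (decreasing processing time): #130 #102 #144 #109 #123 #137 #116.
#130: 0→21, due 34, tardiness 0
#102: 21→41, due 56, tardiness 0
#144: 41→58, due 45, tardiness 13
#109: 58→72, due 60, tardiness 12
#123: 72→82, due 23, tardiness 59
#137: 82→89, due 32, tardiness 57
#116: 89→93, due 21, tardiness 72
Sum = 0+0+13+12+59+57+72 = 213.
FIFO (arrival order): #102 #109 #116 #123 #130 #137 #144.
#102: 0→20, due 56, tardiness 0
#109: 20→34, due 60, tardiness 0
#116: 34→38, due 21, tardiness 17
#123: 38→48, due 23, tardiness 25
#130: 48→69, due 34, tardiness 35
#137: 69→76, due 32, tardiness 44
#144: 76→93, due 45, tardiness 48
Sum = 0+0+17+25+35+44+48 = 169.
Difference = 213 − 169 = 44.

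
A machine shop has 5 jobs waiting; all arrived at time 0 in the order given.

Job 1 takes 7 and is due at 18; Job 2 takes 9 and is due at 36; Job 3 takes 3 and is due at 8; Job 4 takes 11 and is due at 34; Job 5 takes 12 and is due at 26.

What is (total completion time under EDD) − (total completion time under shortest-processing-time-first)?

EDD (increasing due date): Job 3 Job 1 Job 5 Job 4 Job 2.
Job 3: 0→3
Job 1: 3→10
Job 5: 10→22
Job 4: 22→33
Job 2: 33→42
Sum = 3+10+22+33+42 = 110.
SPT (increasing processing time): Job 3 Job 1 Job 2 Job 4 Job 5.
Job 3: 0→3
Job 1: 3→10
Job 2: 10→19
Job 4: 19→30
Job 5: 30→42
Sum = 3+10+19+30+42 = 104.
Difference = 110 − 104 = 6.

6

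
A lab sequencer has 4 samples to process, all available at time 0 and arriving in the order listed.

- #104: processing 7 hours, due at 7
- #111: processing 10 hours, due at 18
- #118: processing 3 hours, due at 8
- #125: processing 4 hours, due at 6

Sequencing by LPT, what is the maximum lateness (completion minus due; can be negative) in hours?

LPT (decreasing processing time): #111 #104 #125 #118.
#111: 0→10, due 18, lateness -8
#104: 10→17, due 7, lateness 10
#125: 17→21, due 6, lateness 15
#118: 21→24, due 8, lateness 16
Maximum = 16.

16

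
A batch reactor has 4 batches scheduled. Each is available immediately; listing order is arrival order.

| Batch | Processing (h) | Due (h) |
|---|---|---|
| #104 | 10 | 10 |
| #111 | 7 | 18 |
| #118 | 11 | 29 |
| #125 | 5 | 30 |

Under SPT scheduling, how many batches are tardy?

2

SPT (increasing processing time): #125 #111 #104 #118.
#125: 0→5, due 30, tardiness 0
#111: 5→12, due 18, tardiness 0
#104: 12→22, due 10, tardiness 12
#118: 22→33, due 29, tardiness 4
Late batches: 2.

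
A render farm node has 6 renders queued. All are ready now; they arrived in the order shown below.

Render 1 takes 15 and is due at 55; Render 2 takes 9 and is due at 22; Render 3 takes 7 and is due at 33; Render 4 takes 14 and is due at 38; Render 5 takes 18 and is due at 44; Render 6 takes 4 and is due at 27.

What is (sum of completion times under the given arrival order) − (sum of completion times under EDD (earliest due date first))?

FIFO (arrival order): Render 1 Render 2 Render 3 Render 4 Render 5 Render 6.
Render 1: 0→15
Render 2: 15→24
Render 3: 24→31
Render 4: 31→45
Render 5: 45→63
Render 6: 63→67
Sum = 15+24+31+45+63+67 = 245.
EDD (increasing due date): Render 2 Render 6 Render 3 Render 4 Render 5 Render 1.
Render 2: 0→9
Render 6: 9→13
Render 3: 13→20
Render 4: 20→34
Render 5: 34→52
Render 1: 52→67
Sum = 9+13+20+34+52+67 = 195.
Difference = 245 − 195 = 50.

50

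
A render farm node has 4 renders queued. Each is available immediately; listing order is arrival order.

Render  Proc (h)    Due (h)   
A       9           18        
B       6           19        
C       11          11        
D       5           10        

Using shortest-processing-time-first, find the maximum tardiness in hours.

20

SPT (increasing processing time): D B A C.
D: 0→5, due 10, tardiness 0
B: 5→11, due 19, tardiness 0
A: 11→20, due 18, tardiness 2
C: 20→31, due 11, tardiness 20
Maximum = 20.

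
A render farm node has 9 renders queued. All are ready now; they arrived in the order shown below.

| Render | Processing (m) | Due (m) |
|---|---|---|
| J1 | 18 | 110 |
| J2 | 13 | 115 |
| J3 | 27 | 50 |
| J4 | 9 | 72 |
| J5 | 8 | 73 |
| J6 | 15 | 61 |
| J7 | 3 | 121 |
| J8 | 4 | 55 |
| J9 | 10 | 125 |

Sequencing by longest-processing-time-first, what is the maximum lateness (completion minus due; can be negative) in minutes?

LPT (decreasing processing time): J3 J1 J6 J2 J9 J4 J5 J8 J7.
J3: 0→27, due 50, lateness -23
J1: 27→45, due 110, lateness -65
J6: 45→60, due 61, lateness -1
J2: 60→73, due 115, lateness -42
J9: 73→83, due 125, lateness -42
J4: 83→92, due 72, lateness 20
J5: 92→100, due 73, lateness 27
J8: 100→104, due 55, lateness 49
J7: 104→107, due 121, lateness -14
Maximum = 49.

49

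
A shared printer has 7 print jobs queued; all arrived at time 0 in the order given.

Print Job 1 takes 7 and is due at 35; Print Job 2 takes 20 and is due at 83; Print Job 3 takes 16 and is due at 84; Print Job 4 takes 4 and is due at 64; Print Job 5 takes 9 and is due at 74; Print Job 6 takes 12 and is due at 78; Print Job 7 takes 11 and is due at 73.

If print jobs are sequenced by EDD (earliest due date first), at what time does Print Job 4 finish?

11

EDD (increasing due date): Print Job 1 Print Job 4 Print Job 7 Print Job 5 Print Job 6 Print Job 2 Print Job 3.
Print Job 1: 0→7
Print Job 4: 7→11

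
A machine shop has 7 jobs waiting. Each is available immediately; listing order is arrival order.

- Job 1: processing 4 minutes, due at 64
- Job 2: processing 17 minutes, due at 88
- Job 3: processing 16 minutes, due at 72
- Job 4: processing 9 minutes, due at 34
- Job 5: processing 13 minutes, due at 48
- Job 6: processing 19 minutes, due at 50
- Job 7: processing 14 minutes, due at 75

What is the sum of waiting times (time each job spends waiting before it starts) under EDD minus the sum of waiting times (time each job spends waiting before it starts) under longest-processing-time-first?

EDD (increasing due date): Job 4 Job 5 Job 6 Job 1 Job 3 Job 7 Job 2.
Job 4: waits 0, runs 0→9
Job 5: waits 9, runs 9→22
Job 6: waits 22, runs 22→41
Job 1: waits 41, runs 41→45
Job 3: waits 45, runs 45→61
Job 7: waits 61, runs 61→75
Job 2: waits 75, runs 75→92
Sum = 0+9+22+41+45+61+75 = 253.
LPT (decreasing processing time): Job 6 Job 2 Job 3 Job 7 Job 5 Job 4 Job 1.
Job 6: waits 0, runs 0→19
Job 2: waits 19, runs 19→36
Job 3: waits 36, runs 36→52
Job 7: waits 52, runs 52→66
Job 5: waits 66, runs 66→79
Job 4: waits 79, runs 79→88
Job 1: waits 88, runs 88→92
Sum = 0+19+36+52+66+79+88 = 340.
Difference = 253 − 340 = -87.

-87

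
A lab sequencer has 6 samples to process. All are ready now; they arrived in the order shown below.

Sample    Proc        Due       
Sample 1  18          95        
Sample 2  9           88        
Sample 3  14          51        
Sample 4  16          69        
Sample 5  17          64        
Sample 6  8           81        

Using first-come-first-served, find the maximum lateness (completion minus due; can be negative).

10

FIFO (arrival order): Sample 1 Sample 2 Sample 3 Sample 4 Sample 5 Sample 6.
Sample 1: 0→18, due 95, lateness -77
Sample 2: 18→27, due 88, lateness -61
Sample 3: 27→41, due 51, lateness -10
Sample 4: 41→57, due 69, lateness -12
Sample 5: 57→74, due 64, lateness 10
Sample 6: 74→82, due 81, lateness 1
Maximum = 10.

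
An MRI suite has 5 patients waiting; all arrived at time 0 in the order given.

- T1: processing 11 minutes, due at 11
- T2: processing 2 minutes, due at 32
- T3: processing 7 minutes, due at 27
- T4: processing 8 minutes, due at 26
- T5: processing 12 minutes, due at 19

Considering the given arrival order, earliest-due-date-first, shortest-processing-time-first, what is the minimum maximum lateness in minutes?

FIFO (arrival order): T1 T2 T3 T4 T5.
T1: 0→11, due 11, lateness 0
T2: 11→13, due 32, lateness -19
T3: 13→20, due 27, lateness -7
T4: 20→28, due 26, lateness 2
T5: 28→40, due 19, lateness 21
Maximum = 21.
EDD (increasing due date): T1 T5 T4 T3 T2.
T1: 0→11, due 11, lateness 0
T5: 11→23, due 19, lateness 4
T4: 23→31, due 26, lateness 5
T3: 31→38, due 27, lateness 11
T2: 38→40, due 32, lateness 8
Maximum = 11.
SPT (increasing processing time): T2 T3 T4 T1 T5.
T2: 0→2, due 32, lateness -30
T3: 2→9, due 27, lateness -18
T4: 9→17, due 26, lateness -9
T1: 17→28, due 11, lateness 17
T5: 28→40, due 19, lateness 21
Maximum = 21.
FIFO 21, EDD 11, SPT 21 → minimum 11.

11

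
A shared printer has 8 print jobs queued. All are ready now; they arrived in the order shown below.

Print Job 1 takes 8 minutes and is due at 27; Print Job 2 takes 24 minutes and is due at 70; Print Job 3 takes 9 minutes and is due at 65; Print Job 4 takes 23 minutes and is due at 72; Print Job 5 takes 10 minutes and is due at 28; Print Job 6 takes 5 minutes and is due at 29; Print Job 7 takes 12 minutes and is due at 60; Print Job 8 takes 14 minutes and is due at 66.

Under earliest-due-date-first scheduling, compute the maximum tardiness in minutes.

33

EDD (increasing due date): Print Job 1 Print Job 5 Print Job 6 Print Job 7 Print Job 3 Print Job 8 Print Job 2 Print Job 4.
Print Job 1: 0→8, due 27, tardiness 0
Print Job 5: 8→18, due 28, tardiness 0
Print Job 6: 18→23, due 29, tardiness 0
Print Job 7: 23→35, due 60, tardiness 0
Print Job 3: 35→44, due 65, tardiness 0
Print Job 8: 44→58, due 66, tardiness 0
Print Job 2: 58→82, due 70, tardiness 12
Print Job 4: 82→105, due 72, tardiness 33
Maximum = 33.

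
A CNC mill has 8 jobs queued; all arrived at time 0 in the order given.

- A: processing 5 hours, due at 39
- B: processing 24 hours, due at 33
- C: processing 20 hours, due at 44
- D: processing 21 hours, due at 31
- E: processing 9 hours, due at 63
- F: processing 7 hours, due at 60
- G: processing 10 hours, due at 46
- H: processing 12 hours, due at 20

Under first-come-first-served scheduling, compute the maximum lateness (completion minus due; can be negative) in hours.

88

FIFO (arrival order): A B C D E F G H.
A: 0→5, due 39, lateness -34
B: 5→29, due 33, lateness -4
C: 29→49, due 44, lateness 5
D: 49→70, due 31, lateness 39
E: 70→79, due 63, lateness 16
F: 79→86, due 60, lateness 26
G: 86→96, due 46, lateness 50
H: 96→108, due 20, lateness 88
Maximum = 88.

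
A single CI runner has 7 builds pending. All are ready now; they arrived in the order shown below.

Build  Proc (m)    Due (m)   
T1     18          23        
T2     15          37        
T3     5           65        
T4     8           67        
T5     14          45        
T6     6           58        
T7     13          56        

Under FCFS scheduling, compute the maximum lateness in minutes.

FIFO (arrival order): T1 T2 T3 T4 T5 T6 T7.
T1: 0→18, due 23, lateness -5
T2: 18→33, due 37, lateness -4
T3: 33→38, due 65, lateness -27
T4: 38→46, due 67, lateness -21
T5: 46→60, due 45, lateness 15
T6: 60→66, due 58, lateness 8
T7: 66→79, due 56, lateness 23
Maximum = 23.

23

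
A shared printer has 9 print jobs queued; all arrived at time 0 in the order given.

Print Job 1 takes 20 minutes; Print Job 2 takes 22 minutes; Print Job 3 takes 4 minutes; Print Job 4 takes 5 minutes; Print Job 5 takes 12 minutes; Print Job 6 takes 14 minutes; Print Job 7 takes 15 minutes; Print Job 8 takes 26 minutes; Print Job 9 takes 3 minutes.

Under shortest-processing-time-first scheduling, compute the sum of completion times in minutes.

SPT (increasing processing time): Print Job 9 Print Job 3 Print Job 4 Print Job 5 Print Job 6 Print Job 7 Print Job 1 Print Job 2 Print Job 8.
Print Job 9: 0→3
Print Job 3: 3→7
Print Job 4: 7→12
Print Job 5: 12→24
Print Job 6: 24→38
Print Job 7: 38→53
Print Job 1: 53→73
Print Job 2: 73→95
Print Job 8: 95→121
Sum = 3+7+12+24+38+53+73+95+121 = 426.

426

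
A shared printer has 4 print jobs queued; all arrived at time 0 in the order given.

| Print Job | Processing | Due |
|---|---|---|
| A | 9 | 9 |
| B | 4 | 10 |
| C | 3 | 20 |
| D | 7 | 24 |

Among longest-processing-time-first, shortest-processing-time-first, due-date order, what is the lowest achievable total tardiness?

3

LPT (decreasing processing time): A D B C.
A: 0→9, due 9, tardiness 0
D: 9→16, due 24, tardiness 0
B: 16→20, due 10, tardiness 10
C: 20→23, due 20, tardiness 3
Sum = 0+0+10+3 = 13.
SPT (increasing processing time): C B D A.
C: 0→3, due 20, tardiness 0
B: 3→7, due 10, tardiness 0
D: 7→14, due 24, tardiness 0
A: 14→23, due 9, tardiness 14
Sum = 0+0+0+14 = 14.
EDD (increasing due date): A B C D.
A: 0→9, due 9, tardiness 0
B: 9→13, due 10, tardiness 3
C: 13→16, due 20, tardiness 0
D: 16→23, due 24, tardiness 0
Sum = 0+3+0+0 = 3.
LPT 13, SPT 14, EDD 3 → minimum 3.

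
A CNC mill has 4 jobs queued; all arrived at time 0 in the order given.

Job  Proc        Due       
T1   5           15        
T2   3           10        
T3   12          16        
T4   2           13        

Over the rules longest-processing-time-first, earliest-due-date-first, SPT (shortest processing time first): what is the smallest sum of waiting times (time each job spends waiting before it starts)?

17

LPT (decreasing processing time): T3 T1 T2 T4.
T3: waits 0, runs 0→12
T1: waits 12, runs 12→17
T2: waits 17, runs 17→20
T4: waits 20, runs 20→22
Sum = 0+12+17+20 = 49.
EDD (increasing due date): T2 T4 T1 T3.
T2: waits 0, runs 0→3
T4: waits 3, runs 3→5
T1: waits 5, runs 5→10
T3: waits 10, runs 10→22
Sum = 0+3+5+10 = 18.
SPT (increasing processing time): T4 T2 T1 T3.
T4: waits 0, runs 0→2
T2: waits 2, runs 2→5
T1: waits 5, runs 5→10
T3: waits 10, runs 10→22
Sum = 0+2+5+10 = 17.
LPT 49, EDD 18, SPT 17 → minimum 17.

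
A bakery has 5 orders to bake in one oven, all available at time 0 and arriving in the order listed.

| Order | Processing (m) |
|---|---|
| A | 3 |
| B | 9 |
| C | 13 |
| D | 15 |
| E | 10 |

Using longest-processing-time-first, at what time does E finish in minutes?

38

LPT (decreasing processing time): D C E B A.
D: 0→15
C: 15→28
E: 28→38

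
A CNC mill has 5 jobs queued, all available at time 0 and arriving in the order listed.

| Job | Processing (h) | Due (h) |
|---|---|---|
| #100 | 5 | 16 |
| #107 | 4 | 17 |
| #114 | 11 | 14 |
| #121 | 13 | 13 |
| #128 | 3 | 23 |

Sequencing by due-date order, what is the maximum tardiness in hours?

EDD (increasing due date): #121 #114 #100 #107 #128.
#121: 0→13, due 13, tardiness 0
#114: 13→24, due 14, tardiness 10
#100: 24→29, due 16, tardiness 13
#107: 29→33, due 17, tardiness 16
#128: 33→36, due 23, tardiness 13
Maximum = 16.

16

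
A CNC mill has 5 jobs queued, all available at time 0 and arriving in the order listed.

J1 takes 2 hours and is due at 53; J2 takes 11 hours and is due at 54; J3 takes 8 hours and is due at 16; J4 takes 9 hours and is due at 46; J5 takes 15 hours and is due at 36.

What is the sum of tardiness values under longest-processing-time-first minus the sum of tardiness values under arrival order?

13

LPT (decreasing processing time): J5 J2 J4 J3 J1.
J5: 0→15, due 36, tardiness 0
J2: 15→26, due 54, tardiness 0
J4: 26→35, due 46, tardiness 0
J3: 35→43, due 16, tardiness 27
J1: 43→45, due 53, tardiness 0
Sum = 0+0+0+27+0 = 27.
FIFO (arrival order): J1 J2 J3 J4 J5.
J1: 0→2, due 53, tardiness 0
J2: 2→13, due 54, tardiness 0
J3: 13→21, due 16, tardiness 5
J4: 21→30, due 46, tardiness 0
J5: 30→45, due 36, tardiness 9
Sum = 0+0+5+0+9 = 14.
Difference = 27 − 14 = 13.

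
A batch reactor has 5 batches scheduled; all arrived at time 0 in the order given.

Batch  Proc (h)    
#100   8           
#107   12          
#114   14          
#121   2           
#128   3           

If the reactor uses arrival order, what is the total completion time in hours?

137

FIFO (arrival order): #100 #107 #114 #121 #128.
#100: 0→8
#107: 8→20
#114: 20→34
#121: 34→36
#128: 36→39
Sum = 8+20+34+36+39 = 137.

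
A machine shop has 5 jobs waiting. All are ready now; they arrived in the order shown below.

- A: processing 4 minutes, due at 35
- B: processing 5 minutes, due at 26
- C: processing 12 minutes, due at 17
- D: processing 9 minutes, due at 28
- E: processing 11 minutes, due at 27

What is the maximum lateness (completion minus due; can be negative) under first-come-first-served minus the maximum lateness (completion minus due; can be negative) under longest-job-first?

FIFO (arrival order): A B C D E.
A: 0→4, due 35, lateness -31
B: 4→9, due 26, lateness -17
C: 9→21, due 17, lateness 4
D: 21→30, due 28, lateness 2
E: 30→41, due 27, lateness 14
Maximum = 14.
LPT (decreasing processing time): C E D B A.
C: 0→12, due 17, lateness -5
E: 12→23, due 27, lateness -4
D: 23→32, due 28, lateness 4
B: 32→37, due 26, lateness 11
A: 37→41, due 35, lateness 6
Maximum = 11.
Difference = 14 − 11 = 3.

3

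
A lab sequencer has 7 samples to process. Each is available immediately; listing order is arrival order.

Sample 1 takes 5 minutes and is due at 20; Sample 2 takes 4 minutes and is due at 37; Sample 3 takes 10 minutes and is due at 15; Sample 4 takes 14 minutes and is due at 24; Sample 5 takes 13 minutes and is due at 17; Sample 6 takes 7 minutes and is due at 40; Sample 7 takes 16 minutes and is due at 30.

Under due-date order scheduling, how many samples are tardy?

6

EDD (increasing due date): Sample 3 Sample 5 Sample 1 Sample 4 Sample 7 Sample 2 Sample 6.
Sample 3: 0→10, due 15, tardiness 0
Sample 5: 10→23, due 17, tardiness 6
Sample 1: 23→28, due 20, tardiness 8
Sample 4: 28→42, due 24, tardiness 18
Sample 7: 42→58, due 30, tardiness 28
Sample 2: 58→62, due 37, tardiness 25
Sample 6: 62→69, due 40, tardiness 29
Late samples: 6.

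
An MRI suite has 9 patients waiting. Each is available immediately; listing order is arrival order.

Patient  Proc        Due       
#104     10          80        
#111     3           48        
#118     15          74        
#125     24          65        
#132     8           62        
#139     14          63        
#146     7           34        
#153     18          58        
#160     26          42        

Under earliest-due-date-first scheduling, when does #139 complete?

EDD (increasing due date): #146 #160 #111 #153 #132 #139 #125 #118 #104.
#146: 0→7
#160: 7→33
#111: 33→36
#153: 36→54
#132: 54→62
#139: 62→76

76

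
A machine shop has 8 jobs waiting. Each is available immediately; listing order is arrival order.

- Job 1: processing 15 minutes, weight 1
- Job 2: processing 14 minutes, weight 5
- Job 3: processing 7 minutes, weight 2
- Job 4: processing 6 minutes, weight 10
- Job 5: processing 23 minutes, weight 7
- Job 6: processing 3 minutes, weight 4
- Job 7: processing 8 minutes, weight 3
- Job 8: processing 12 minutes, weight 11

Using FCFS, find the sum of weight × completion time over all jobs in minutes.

FIFO (arrival order): Job 1 Job 2 Job 3 Job 4 Job 5 Job 6 Job 7 Job 8.
Job 1: finishes 15, weight 1, w·C = 15
Job 2: finishes 29, weight 5, w·C = 145
Job 3: finishes 36, weight 2, w·C = 72
Job 4: finishes 42, weight 10, w·C = 420
Job 5: finishes 65, weight 7, w·C = 455
Job 6: finishes 68, weight 4, w·C = 272
Job 7: finishes 76, weight 3, w·C = 228
Job 8: finishes 88, weight 11, w·C = 968
Sum = 15+145+72+420+455+272+228+968 = 2575.

2575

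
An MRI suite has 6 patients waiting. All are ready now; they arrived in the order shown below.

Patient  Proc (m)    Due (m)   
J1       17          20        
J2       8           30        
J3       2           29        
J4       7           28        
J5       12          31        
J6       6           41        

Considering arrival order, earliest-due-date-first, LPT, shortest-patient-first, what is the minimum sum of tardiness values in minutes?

FIFO (arrival order): J1 J2 J3 J4 J5 J6.
J1: 0→17, due 20, tardiness 0
J2: 17→25, due 30, tardiness 0
J3: 25→27, due 29, tardiness 0
J4: 27→34, due 28, tardiness 6
J5: 34→46, due 31, tardiness 15
J6: 46→52, due 41, tardiness 11
Sum = 0+0+0+6+15+11 = 32.
EDD (increasing due date): J1 J4 J3 J2 J5 J6.
J1: 0→17, due 20, tardiness 0
J4: 17→24, due 28, tardiness 0
J3: 24→26, due 29, tardiness 0
J2: 26→34, due 30, tardiness 4
J5: 34→46, due 31, tardiness 15
J6: 46→52, due 41, tardiness 11
Sum = 0+0+0+4+15+11 = 30.
LPT (decreasing processing time): J1 J5 J2 J4 J6 J3.
J1: 0→17, due 20, tardiness 0
J5: 17→29, due 31, tardiness 0
J2: 29→37, due 30, tardiness 7
J4: 37→44, due 28, tardiness 16
J6: 44→50, due 41, tardiness 9
J3: 50→52, due 29, tardiness 23
Sum = 0+0+7+16+9+23 = 55.
SPT (increasing processing time): J3 J6 J4 J2 J5 J1.
J3: 0→2, due 29, tardiness 0
J6: 2→8, due 41, tardiness 0
J4: 8→15, due 28, tardiness 0
J2: 15→23, due 30, tardiness 0
J5: 23→35, due 31, tardiness 4
J1: 35→52, due 20, tardiness 32
Sum = 0+0+0+0+4+32 = 36.
FIFO 32, EDD 30, LPT 55, SPT 36 → minimum 30.

30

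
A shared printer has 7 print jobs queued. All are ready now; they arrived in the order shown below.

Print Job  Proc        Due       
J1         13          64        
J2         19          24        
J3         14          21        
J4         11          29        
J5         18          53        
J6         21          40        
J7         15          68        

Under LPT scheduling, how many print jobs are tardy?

6

LPT (decreasing processing time): J6 J2 J5 J7 J3 J1 J4.
J6: 0→21, due 40, tardiness 0
J2: 21→40, due 24, tardiness 16
J5: 40→58, due 53, tardiness 5
J7: 58→73, due 68, tardiness 5
J3: 73→87, due 21, tardiness 66
J1: 87→100, due 64, tardiness 36
J4: 100→111, due 29, tardiness 82
Late print jobs: 6.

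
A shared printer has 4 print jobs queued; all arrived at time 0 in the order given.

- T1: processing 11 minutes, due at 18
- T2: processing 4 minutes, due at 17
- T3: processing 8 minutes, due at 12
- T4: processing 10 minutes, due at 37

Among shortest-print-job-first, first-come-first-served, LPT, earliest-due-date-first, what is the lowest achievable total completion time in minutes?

71

SPT (increasing processing time): T2 T3 T4 T1.
T2: 0→4
T3: 4→12
T4: 12→22
T1: 22→33
Sum = 4+12+22+33 = 71.
FIFO (arrival order): T1 T2 T3 T4.
T1: 0→11
T2: 11→15
T3: 15→23
T4: 23→33
Sum = 11+15+23+33 = 82.
LPT (decreasing processing time): T1 T4 T3 T2.
T1: 0→11
T4: 11→21
T3: 21→29
T2: 29→33
Sum = 11+21+29+33 = 94.
EDD (increasing due date): T3 T2 T1 T4.
T3: 0→8
T2: 8→12
T1: 12→23
T4: 23→33
Sum = 8+12+23+33 = 76.
SPT 71, FIFO 82, LPT 94, EDD 76 → minimum 71.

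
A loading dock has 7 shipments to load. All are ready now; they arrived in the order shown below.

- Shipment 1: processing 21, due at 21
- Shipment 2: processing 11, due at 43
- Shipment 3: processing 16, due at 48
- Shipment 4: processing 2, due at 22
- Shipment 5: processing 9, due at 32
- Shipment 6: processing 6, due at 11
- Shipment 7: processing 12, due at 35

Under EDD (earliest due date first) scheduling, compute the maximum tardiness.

29

EDD (increasing due date): Shipment 6 Shipment 1 Shipment 4 Shipment 5 Shipment 7 Shipment 2 Shipment 3.
Shipment 6: 0→6, due 11, tardiness 0
Shipment 1: 6→27, due 21, tardiness 6
Shipment 4: 27→29, due 22, tardiness 7
Shipment 5: 29→38, due 32, tardiness 6
Shipment 7: 38→50, due 35, tardiness 15
Shipment 2: 50→61, due 43, tardiness 18
Shipment 3: 61→77, due 48, tardiness 29
Maximum = 29.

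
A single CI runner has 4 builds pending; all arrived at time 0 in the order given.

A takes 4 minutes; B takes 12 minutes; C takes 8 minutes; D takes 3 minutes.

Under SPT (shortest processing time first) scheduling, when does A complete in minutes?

SPT (increasing processing time): D A C B.
D: 0→3
A: 3→7

7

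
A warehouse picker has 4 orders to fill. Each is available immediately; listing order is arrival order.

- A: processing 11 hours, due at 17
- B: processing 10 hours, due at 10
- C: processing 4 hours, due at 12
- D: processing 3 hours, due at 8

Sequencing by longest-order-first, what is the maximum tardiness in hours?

20

LPT (decreasing processing time): A B C D.
A: 0→11, due 17, tardiness 0
B: 11→21, due 10, tardiness 11
C: 21→25, due 12, tardiness 13
D: 25→28, due 8, tardiness 20
Maximum = 20.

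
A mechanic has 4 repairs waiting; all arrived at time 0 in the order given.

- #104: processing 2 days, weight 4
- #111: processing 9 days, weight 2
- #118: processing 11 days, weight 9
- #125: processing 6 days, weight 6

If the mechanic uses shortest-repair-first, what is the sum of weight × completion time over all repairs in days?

342

SPT (increasing processing time): #104 #125 #111 #118.
#104: finishes 2, weight 4, w·C = 8
#125: finishes 8, weight 6, w·C = 48
#111: finishes 17, weight 2, w·C = 34
#118: finishes 28, weight 9, w·C = 252
Sum = 8+48+34+252 = 342.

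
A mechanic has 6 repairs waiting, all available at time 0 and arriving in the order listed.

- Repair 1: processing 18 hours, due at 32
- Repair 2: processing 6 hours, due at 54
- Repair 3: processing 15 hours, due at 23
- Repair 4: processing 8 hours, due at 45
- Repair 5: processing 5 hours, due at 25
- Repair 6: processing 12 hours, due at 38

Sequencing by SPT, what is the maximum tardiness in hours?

32

SPT (increasing processing time): Repair 5 Repair 2 Repair 4 Repair 6 Repair 3 Repair 1.
Repair 5: 0→5, due 25, tardiness 0
Repair 2: 5→11, due 54, tardiness 0
Repair 4: 11→19, due 45, tardiness 0
Repair 6: 19→31, due 38, tardiness 0
Repair 3: 31→46, due 23, tardiness 23
Repair 1: 46→64, due 32, tardiness 32
Maximum = 32.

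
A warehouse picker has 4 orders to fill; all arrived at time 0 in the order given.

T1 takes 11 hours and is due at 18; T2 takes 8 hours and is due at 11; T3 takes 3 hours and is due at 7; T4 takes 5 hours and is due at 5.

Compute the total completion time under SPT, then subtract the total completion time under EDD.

-2

SPT (increasing processing time): T3 T4 T2 T1.
T3: 0→3
T4: 3→8
T2: 8→16
T1: 16→27
Sum = 3+8+16+27 = 54.
EDD (increasing due date): T4 T3 T2 T1.
T4: 0→5
T3: 5→8
T2: 8→16
T1: 16→27
Sum = 5+8+16+27 = 56.
Difference = 54 − 56 = -2.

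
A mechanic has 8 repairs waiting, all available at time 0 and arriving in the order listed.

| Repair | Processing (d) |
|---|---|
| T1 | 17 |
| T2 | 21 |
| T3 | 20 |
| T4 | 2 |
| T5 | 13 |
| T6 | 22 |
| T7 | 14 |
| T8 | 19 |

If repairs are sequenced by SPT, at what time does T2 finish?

106

SPT (increasing processing time): T4 T5 T7 T1 T8 T3 T2 T6.
T4: 0→2
T5: 2→15
T7: 15→29
T1: 29→46
T8: 46→65
T3: 65→85
T2: 85→106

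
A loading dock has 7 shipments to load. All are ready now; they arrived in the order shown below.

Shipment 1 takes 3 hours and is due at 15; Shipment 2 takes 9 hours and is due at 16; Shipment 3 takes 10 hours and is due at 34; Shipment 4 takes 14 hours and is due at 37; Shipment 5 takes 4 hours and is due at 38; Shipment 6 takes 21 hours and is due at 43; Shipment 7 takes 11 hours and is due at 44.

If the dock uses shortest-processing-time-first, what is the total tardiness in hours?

SPT (increasing processing time): Shipment 1 Shipment 5 Shipment 2 Shipment 3 Shipment 7 Shipment 4 Shipment 6.
Shipment 1: 0→3, due 15, tardiness 0
Shipment 5: 3→7, due 38, tardiness 0
Shipment 2: 7→16, due 16, tardiness 0
Shipment 3: 16→26, due 34, tardiness 0
Shipment 7: 26→37, due 44, tardiness 0
Shipment 4: 37→51, due 37, tardiness 14
Shipment 6: 51→72, due 43, tardiness 29
Sum = 0+0+0+0+0+14+29 = 43.

43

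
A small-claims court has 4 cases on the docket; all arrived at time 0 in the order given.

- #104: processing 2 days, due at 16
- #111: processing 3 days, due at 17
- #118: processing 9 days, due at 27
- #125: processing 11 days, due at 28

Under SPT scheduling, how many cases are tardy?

SPT (increasing processing time): #104 #111 #118 #125.
#104: 0→2, due 16, tardiness 0
#111: 2→5, due 17, tardiness 0
#118: 5→14, due 27, tardiness 0
#125: 14→25, due 28, tardiness 0
Late cases: 0.

0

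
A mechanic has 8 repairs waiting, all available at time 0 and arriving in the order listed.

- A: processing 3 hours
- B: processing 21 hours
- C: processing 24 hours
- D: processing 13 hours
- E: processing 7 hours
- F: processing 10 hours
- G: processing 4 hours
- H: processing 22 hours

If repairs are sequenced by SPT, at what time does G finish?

SPT (increasing processing time): A G E F D B H C.
A: 0→3
G: 3→7

7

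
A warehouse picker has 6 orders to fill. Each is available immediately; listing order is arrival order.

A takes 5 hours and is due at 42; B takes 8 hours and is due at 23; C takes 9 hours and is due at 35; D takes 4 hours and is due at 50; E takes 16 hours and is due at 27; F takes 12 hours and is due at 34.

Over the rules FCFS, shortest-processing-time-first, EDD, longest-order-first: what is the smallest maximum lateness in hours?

10

FIFO (arrival order): A B C D E F.
A: 0→5, due 42, lateness -37
B: 5→13, due 23, lateness -10
C: 13→22, due 35, lateness -13
D: 22→26, due 50, lateness -24
E: 26→42, due 27, lateness 15
F: 42→54, due 34, lateness 20
Maximum = 20.
SPT (increasing processing time): D A B C F E.
D: 0→4, due 50, lateness -46
A: 4→9, due 42, lateness -33
B: 9→17, due 23, lateness -6
C: 17→26, due 35, lateness -9
F: 26→38, due 34, lateness 4
E: 38→54, due 27, lateness 27
Maximum = 27.
EDD (increasing due date): B E F C A D.
B: 0→8, due 23, lateness -15
E: 8→24, due 27, lateness -3
F: 24→36, due 34, lateness 2
C: 36→45, due 35, lateness 10
A: 45→50, due 42, lateness 8
D: 50→54, due 50, lateness 4
Maximum = 10.
LPT (decreasing processing time): E F C B A D.
E: 0→16, due 27, lateness -11
F: 16→28, due 34, lateness -6
C: 28→37, due 35, lateness 2
B: 37→45, due 23, lateness 22
A: 45→50, due 42, lateness 8
D: 50→54, due 50, lateness 4
Maximum = 22.
FIFO 20, SPT 27, EDD 10, LPT 22 → minimum 10.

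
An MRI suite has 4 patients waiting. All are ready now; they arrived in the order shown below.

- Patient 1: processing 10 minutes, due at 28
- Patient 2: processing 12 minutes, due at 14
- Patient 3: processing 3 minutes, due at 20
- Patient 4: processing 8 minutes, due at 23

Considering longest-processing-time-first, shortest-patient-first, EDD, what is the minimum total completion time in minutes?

68

LPT (decreasing processing time): Patient 2 Patient 1 Patient 4 Patient 3.
Patient 2: 0→12
Patient 1: 12→22
Patient 4: 22→30
Patient 3: 30→33
Sum = 12+22+30+33 = 97.
SPT (increasing processing time): Patient 3 Patient 4 Patient 1 Patient 2.
Patient 3: 0→3
Patient 4: 3→11
Patient 1: 11→21
Patient 2: 21→33
Sum = 3+11+21+33 = 68.
EDD (increasing due date): Patient 2 Patient 3 Patient 4 Patient 1.
Patient 2: 0→12
Patient 3: 12→15
Patient 4: 15→23
Patient 1: 23→33
Sum = 12+15+23+33 = 83.
LPT 97, SPT 68, EDD 83 → minimum 68.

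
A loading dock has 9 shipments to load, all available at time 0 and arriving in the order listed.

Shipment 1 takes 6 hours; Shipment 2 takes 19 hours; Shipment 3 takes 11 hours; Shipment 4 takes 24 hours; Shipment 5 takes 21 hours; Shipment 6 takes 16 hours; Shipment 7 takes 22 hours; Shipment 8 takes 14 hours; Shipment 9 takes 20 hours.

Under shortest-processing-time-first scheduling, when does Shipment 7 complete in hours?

SPT (increasing processing time): Shipment 1 Shipment 3 Shipment 8 Shipment 6 Shipment 2 Shipment 9 Shipment 5 Shipment 7 Shipment 4.
Shipment 1: 0→6
Shipment 3: 6→17
Shipment 8: 17→31
Shipment 6: 31→47
Shipment 2: 47→66
Shipment 9: 66→86
Shipment 5: 86→107
Shipment 7: 107→129

129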